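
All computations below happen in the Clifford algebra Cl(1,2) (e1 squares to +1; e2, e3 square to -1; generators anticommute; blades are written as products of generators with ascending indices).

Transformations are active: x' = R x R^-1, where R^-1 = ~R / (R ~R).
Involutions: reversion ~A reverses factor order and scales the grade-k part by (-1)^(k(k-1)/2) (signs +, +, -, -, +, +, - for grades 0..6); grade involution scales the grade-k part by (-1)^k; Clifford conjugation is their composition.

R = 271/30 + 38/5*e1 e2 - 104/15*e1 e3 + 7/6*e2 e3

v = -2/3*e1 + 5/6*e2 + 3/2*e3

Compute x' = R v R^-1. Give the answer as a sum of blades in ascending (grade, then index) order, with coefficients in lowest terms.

~R = 271/30 - 38/5*e1 e2 + 104/15*e1 e3 - 7/6*e2 e3, and R ~R = -10291/450, so R^-1 = ~R / (-10291/450).
R v = -88/45*e1 + 488/45*e2 + 99/10*e3 + 82/5*e1 e2 e3
Answer: 16618/30873*e1 + 33569/61746*e2 + 32505/20582*e3


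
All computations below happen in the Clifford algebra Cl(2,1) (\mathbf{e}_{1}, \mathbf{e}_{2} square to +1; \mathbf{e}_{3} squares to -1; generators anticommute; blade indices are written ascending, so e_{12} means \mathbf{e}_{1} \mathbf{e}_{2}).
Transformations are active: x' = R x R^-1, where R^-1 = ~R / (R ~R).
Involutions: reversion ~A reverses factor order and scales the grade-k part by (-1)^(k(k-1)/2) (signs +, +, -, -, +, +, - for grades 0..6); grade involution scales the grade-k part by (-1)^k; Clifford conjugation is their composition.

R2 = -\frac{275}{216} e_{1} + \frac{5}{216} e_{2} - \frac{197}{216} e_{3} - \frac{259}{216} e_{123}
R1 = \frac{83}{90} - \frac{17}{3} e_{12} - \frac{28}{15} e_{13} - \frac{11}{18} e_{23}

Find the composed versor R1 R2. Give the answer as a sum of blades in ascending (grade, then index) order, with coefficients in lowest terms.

Distribute over the terms of R1 (each basis-blade product reordered to ascending indices, repeated generators contracted through their squares):
(\frac{83}{90}) R2 = -\frac{4565}{3888} e_{1} + \frac{83}{3888} e_{2} - \frac{16351}{19440} e_{3} - \frac{21497}{19440} e_{123}
(-\frac{17}{3} e_{12}) R2 = -\frac{85}{648} e_{1} - \frac{4675}{648} e_{2} - \frac{4403}{648} e_{3} + \frac{3349}{648} e_{123}
(-\frac{28}{15} e_{13}) R2 = -\frac{1379}{810} e_{1} - \frac{1813}{810} e_{2} - \frac{385}{162} e_{3} + \frac{7}{162} e_{123}
(-\frac{11}{18} e_{23}) R2 = \frac{2849}{3888} e_{1} - \frac{2167}{3888} e_{2} + \frac{55}{3888} e_{3} + \frac{3025}{3888} e_{123}
Summing the partial products and collecting blades:
Answer: -\frac{91}{40} e_{1} - \frac{97091}{9720} e_{2} - \frac{97183}{9720} e_{3} + \frac{15823}{3240} e_{123}


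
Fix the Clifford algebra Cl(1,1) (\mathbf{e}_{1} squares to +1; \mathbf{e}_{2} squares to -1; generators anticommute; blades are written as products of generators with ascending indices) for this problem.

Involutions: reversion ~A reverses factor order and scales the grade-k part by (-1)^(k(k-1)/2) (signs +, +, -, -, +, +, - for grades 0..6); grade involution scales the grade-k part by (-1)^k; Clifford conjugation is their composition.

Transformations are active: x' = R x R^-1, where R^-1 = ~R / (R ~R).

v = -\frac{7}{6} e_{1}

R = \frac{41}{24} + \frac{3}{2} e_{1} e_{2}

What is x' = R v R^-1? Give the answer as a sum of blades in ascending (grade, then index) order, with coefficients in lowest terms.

~R = \frac{41}{24} - \frac{3}{2} e_{1} e_{2}, and R ~R = \frac{385}{576}, so R^-1 = ~R / (\frac{385}{576}).
R v = -\frac{287}{144} e_{1} + \frac{7}{4} e_{2}
Answer: -\frac{2977}{330} e_{1} + \frac{492}{55} e_{2}


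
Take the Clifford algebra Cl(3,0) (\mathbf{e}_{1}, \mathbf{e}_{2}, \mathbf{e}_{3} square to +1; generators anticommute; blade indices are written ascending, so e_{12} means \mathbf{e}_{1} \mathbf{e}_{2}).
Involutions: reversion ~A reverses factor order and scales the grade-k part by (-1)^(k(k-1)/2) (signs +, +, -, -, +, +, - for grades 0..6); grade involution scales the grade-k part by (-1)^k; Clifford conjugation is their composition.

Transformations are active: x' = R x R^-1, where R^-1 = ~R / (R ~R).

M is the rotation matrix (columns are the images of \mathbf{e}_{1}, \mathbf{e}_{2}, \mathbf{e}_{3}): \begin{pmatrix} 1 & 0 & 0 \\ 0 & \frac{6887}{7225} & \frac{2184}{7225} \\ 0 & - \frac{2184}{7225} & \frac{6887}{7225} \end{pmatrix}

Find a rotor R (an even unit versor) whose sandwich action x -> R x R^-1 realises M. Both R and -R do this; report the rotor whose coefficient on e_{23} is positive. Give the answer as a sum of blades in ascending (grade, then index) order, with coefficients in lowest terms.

Method: write R = a + b12*e_{12} + b13*e_{13} + b23*e_{23} with a^2 + b12^2 + b13^2 + b23^2 = 1 (so R^-1 = ~R). Expanding the columns R e_j ~R gives tr M = 4a^2 - 1 and, from the antisymmetric part, M21 - M12 = -4a*b12, M13 - M31 = 4a*b13, M32 - M23 = -4a*b23.
Here tr M = \frac{20999}{7225}, so a^2 = (1 + tr M)/4 = \frac{7056}{7225} and a = ±\frac{84}{85}. Taking a = \frac{84}{85}: M21 - M12 = 0, M13 - M31 = 0, M32 - M23 = -\frac{4368}{7225}, giving b12 = 0, b13 = 0, b23 = \frac{13}{85}, i.e. R = \frac{84}{85} + \frac{13}{85} e_{23}.
Its e_{23} coefficient is already positive.
Answer: \frac{84}{85} + \frac{13}{85} e_{23}. Why the constraint matters: R and -R act identically through the sandwich — M has trace \frac{20999}{7225} either way — so only the sign condition on e_{23} picks one of the two preimages.


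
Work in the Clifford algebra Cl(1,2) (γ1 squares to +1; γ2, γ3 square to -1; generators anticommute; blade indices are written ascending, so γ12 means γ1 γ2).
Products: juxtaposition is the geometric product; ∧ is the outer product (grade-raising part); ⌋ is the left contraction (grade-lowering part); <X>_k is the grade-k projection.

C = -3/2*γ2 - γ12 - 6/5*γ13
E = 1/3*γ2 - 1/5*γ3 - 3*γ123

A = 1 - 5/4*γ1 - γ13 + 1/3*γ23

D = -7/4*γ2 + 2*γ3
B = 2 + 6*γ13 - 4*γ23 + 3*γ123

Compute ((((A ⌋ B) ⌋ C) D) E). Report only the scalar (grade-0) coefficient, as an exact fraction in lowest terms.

step 1: -8/3 - γ1 + 3*γ2 - 15/2*γ3 + 6*γ13 - 31/4*γ23 + 3*γ123
step 2: -27/10 + 6*γ1 + 5*γ2 + 6/5*γ3 + 8/3*γ12 + 16/5*γ13
step 3: 127/20 - 26/15*γ1 + 189/40*γ2 - 27/5*γ3 - 21/2*γ12 + 12*γ13 + 121/10*γ23 + 164/15*γ123
step 4: 6029/200 + 211/5*γ1 + 12161/300*γ2 + 10279/300*γ3 - 3283/225*γ12 - 18331/1800*γ13 + 1211/200*γ23 - 419/20*γ123
Answer: 6029/200


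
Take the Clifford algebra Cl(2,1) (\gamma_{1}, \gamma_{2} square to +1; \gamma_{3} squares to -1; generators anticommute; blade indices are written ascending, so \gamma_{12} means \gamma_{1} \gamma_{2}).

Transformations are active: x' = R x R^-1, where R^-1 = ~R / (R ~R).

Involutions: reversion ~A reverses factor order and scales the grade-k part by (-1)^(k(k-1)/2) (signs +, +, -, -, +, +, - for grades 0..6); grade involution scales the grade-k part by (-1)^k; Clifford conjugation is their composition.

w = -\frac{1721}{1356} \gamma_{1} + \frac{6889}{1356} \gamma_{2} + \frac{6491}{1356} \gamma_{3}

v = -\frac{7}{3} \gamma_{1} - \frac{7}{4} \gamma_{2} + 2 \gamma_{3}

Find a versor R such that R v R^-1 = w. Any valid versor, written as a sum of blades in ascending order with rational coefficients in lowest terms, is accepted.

Key observation: q(v) = q(w) = \frac{649}{144} (sandwiches preserve the norm), so R = v + w = -\frac{4885}{1356} \gamma_{1} + \frac{1129}{339} \gamma_{2} + \frac{9203}{1356} \gamma_{3} works whenever it is invertible — the component of v along it is kept and (v - w)/2 reverses, sending v to w.
Answer: -\frac{4885}{1356} \gamma_{1} + \frac{1129}{339} \gamma_{2} + \frac{9203}{1356} \gamma_{3}


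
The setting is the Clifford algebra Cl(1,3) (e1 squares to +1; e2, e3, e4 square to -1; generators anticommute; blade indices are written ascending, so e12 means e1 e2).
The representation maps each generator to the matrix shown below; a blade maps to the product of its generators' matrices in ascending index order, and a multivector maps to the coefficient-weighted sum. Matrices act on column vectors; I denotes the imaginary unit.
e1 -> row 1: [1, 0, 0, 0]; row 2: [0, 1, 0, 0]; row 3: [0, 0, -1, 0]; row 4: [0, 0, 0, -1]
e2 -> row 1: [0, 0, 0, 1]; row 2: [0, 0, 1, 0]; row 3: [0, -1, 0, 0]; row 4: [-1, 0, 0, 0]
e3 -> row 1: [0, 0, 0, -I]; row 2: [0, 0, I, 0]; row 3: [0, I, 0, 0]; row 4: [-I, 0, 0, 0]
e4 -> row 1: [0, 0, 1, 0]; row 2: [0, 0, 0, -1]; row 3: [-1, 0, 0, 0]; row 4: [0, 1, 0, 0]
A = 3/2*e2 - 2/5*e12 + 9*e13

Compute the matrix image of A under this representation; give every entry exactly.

Bivector images (products of the table entries): rho(e12) = rho(e1)rho(e2) = row 1: [0, 0, 0, 1]; row 2: [0, 0, 1, 0]; row 3: [0, 1, 0, 0]; row 4: [1, 0, 0, 0]; rho(e13) = rho(e1)rho(e3) = row 1: [0, 0, 0, -I]; row 2: [0, 0, I, 0]; row 3: [0, -I, 0, 0]; row 4: [I, 0, 0, 0].
M = (3/2)*rho(e2) + (-2/5)*rho(e12) + (9)*rho(e13), summed entrywise:
Answer: row 1: [0, 0, 0, 11/10 - 9*I]; row 2: [0, 0, 11/10 + 9*I, 0]; row 3: [0, -19/10 - 9*I, 0, 0]; row 4: [-19/10 + 9*I, 0, 0, 0]


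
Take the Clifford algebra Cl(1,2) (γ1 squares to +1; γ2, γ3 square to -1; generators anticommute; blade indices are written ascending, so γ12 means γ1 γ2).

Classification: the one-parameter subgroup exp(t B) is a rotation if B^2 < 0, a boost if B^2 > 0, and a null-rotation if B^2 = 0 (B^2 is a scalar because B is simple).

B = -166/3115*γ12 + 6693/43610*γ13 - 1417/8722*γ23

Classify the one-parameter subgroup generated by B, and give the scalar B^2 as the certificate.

B^2 term by term: the squares give (-166/3115)^2*(γ12)^2 + (6693/43610)^2*(γ13)^2 + (-1417/8722)^2*(γ23)^2 = 27556/9703225*(+1) + 44796249/1901832100*(+1) + 2007889/76073284*(-1) = 0 (each basis 2-blade squares to minus the product of its generators' squares); cross terms between blades sharing an index anticommute and cancel. So B^2 = 0.
Answer: null-rotation, certificate B^2 = 0. Certificate logic: 0 is a conjugation-invariant scalar, so its sign fixes rotation versus boost versus null-rotation outright.


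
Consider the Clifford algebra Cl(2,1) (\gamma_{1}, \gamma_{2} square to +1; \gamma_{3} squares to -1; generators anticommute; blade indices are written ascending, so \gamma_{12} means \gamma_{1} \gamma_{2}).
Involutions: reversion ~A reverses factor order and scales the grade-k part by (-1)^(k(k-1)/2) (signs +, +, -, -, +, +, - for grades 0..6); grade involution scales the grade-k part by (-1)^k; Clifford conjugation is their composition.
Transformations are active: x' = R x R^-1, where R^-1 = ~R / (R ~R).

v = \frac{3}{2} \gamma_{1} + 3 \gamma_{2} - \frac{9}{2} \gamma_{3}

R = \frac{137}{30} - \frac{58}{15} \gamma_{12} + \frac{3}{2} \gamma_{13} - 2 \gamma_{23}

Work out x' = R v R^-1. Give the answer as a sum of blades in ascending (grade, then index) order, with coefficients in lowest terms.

~R = \frac{137}{30} + \frac{58}{15} \gamma_{12} - \frac{3}{2} \gamma_{13} + 2 \gamma_{23}, and R ~R = \frac{266}{9}, so R^-1 = ~R / (\frac{266}{9}).
R v = 2 \gamma_{1} + \frac{21}{2} \gamma_{2} - \frac{84}{5} \gamma_{3} + \frac{99}{10} \gamma_{123}
Answer: \frac{87}{190} \gamma_{1} + \frac{831}{665} \gamma_{2} - \frac{873}{266} \gamma_{3}


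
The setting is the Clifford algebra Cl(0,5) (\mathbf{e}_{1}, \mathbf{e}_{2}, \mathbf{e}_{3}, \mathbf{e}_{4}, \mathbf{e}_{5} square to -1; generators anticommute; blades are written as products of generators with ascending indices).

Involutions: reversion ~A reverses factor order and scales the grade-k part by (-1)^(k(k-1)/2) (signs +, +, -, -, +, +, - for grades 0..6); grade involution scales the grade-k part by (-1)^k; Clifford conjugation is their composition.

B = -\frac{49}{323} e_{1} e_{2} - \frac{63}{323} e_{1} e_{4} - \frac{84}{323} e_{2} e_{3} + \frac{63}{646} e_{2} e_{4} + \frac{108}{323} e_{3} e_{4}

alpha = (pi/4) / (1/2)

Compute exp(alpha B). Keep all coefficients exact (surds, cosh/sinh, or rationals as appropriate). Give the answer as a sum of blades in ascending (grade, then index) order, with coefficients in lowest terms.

B^2 term by term: the squares give (-\frac{49}{323})^2*(e_{1} e_{2})^2 + (-\frac{63}{323})^2*(e_{1} e_{4})^2 + (-\frac{84}{323})^2*(e_{2} e_{3})^2 + (\frac{63}{646})^2*(e_{2} e_{4})^2 + (\frac{108}{323})^2*(e_{3} e_{4})^2 = \frac{2401}{104329}*(-1) + \frac{3969}{104329}*(-1) + \frac{7056}{104329}*(-1) + \frac{3969}{417316}*(-1) + \frac{11664}{104329}*(-1) = -\frac{1}{4} (each basis 2-blade squares to minus the product of its generators' squares); cross terms between blades sharing an index anticommute and cancel; the commuting (index-disjoint) pairs give grade-4 terms 2*c*c'*(blade product), which cancel blade by blade — e_{1} e_{2} e_{3} e_{4}: -\frac{10584}{104329} + \frac{10584}{104329} = 0 — confirming B is simple. So B^2 = -\frac{1}{4}.
B^2 = -\frac{1}{4} — since the square is negative, the closed form is circular: l = \frac{1}{2}, alpha*l = \frac{\pi}{4}, so exp(alpha B) = cos(\frac{\pi}{4}) + (sin(\frac{\pi}{4})/(\frac{1}{2}))*B = \frac{\sqrt{2}}{2} + (\sqrt{2})*B.
Answer: \frac{\sqrt{2}}{2} - \frac{49 \sqrt{2}}{323} e_{1} e_{2} - \frac{63 \sqrt{2}}{323} e_{1} e_{4} - \frac{84 \sqrt{2}}{323} e_{2} e_{3} + \frac{63 \sqrt{2}}{646} e_{2} e_{4} + \frac{108 \sqrt{2}}{323} e_{3} e_{4}


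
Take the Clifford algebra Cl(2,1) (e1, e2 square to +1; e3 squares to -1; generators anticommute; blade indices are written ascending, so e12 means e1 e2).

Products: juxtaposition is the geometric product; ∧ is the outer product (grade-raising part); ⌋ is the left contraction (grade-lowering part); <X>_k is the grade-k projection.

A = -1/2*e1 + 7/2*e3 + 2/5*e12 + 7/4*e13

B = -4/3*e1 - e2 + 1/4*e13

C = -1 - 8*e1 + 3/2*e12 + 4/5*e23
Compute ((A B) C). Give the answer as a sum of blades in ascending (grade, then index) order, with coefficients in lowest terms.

step 1: 53/48 + 19/40*e1 + 8/15*e2 + 53/24*e3 + 1/2*e12 + 14/3*e13 + 17/5*e23 + 7/4*e123
step 2: -3521/1200 - 209/24*e1 + 1427/240*e2 + 4939/150*e3 + 293/32*e12 + 83/10*e13 - 571/60*e23 - 10103/400*e123
Answer: -3521/1200 - 209/24*e1 + 1427/240*e2 + 4939/150*e3 + 293/32*e12 + 83/10*e13 - 571/60*e23 - 10103/400*e123


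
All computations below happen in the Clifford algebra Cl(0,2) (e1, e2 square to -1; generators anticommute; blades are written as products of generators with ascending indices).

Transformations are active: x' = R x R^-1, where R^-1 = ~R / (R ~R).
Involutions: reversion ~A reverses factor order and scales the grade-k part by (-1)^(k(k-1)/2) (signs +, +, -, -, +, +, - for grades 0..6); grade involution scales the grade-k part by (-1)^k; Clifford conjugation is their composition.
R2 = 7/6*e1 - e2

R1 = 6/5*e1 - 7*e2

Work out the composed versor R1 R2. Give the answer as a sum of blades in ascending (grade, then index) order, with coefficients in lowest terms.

Distribute over the terms of R1 (each basis-blade product reordered to ascending indices, repeated generators contracted through their squares):
(6/5*e1) R2 = -7/5 - 6/5*e1 e2
(-7*e2) R2 = -7 + 49/6*e1 e2
Summing the partial products and collecting blades:
Answer: -42/5 + 209/30*e1 e2


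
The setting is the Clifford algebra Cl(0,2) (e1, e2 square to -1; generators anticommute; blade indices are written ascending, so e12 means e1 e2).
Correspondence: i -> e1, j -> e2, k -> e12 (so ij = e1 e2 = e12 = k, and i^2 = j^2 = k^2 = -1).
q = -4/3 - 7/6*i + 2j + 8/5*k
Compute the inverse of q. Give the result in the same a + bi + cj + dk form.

In blades: q = -4/3 - 7/6*e1 + 2*e2 + 8/5*e12.
With qbar = -4/3 + 7/6*e1 - 2*e2 - 8/5*e12 (scalar fixed, mapped units negated), q qbar = 8729/900 (the sum of squared coefficients), so q^-1 = qbar / (8729/900) = -1200/8729 + 150/1247*e1 - 1800/8729*e2 - 1440/8729*e12; translating back:
Answer: -1200/8729 + 150/1247*i - 1800/8729*j - 1440/8729*k


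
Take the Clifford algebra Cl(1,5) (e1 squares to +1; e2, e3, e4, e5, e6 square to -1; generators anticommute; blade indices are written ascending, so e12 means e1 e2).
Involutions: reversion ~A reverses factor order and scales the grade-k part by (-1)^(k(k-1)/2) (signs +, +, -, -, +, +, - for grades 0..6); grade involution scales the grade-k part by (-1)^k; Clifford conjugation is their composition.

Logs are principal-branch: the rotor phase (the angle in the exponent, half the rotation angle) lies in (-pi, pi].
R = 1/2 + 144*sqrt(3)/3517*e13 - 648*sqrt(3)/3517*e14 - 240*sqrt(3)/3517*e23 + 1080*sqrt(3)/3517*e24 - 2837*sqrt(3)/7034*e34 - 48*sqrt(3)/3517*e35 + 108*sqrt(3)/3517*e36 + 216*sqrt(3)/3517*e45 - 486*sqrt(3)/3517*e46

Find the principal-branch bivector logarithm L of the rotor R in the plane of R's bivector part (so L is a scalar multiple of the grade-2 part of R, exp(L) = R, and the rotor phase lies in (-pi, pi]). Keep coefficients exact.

The scalar part of R is 1/2, which fixes the principal-branch rotor phase; the unit plane is then the bivector part divided by the sine of that phase, and L is that plane scaled by the phase.
Concretely: cos(phase) = 1/2 gives phase = ±pi/3, and since phase/sin(phase) is even the sign is immaterial: L = (phase/sin(phase)) * <R>_2 = (2*sqrt(3)*pi/9) * <R>_2.
Answer: 96*pi/3517*e13 - 432*pi/3517*e14 - 160*pi/3517*e23 + 720*pi/3517*e24 - 2837*pi/10551*e34 - 32*pi/3517*e35 + 72*pi/3517*e36 + 144*pi/3517*e45 - 324*pi/3517*e46


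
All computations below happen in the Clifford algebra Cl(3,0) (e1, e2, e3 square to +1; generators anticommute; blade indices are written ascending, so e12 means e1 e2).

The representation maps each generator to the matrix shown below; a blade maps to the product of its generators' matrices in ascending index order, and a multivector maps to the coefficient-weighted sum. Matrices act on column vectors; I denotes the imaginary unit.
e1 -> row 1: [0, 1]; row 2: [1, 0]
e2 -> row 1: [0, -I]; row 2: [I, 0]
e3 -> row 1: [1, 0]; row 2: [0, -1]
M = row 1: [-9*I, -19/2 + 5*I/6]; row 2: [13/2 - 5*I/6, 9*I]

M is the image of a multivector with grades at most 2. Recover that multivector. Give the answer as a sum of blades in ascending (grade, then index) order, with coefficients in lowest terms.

Method: 1, rho(e1), rho(e2), rho(e3) form a trace-orthogonal basis of the 2x2 complex matrices (tr(X Y) = 2 if X = Y, else 0), so M = m0*1 + m1*rho(e1) + m2*rho(e2) + m3*rho(e3) with m0 = tr(M)/2 = 0, m1 = tr(M rho(e1))/2 = -3/2, m2 = tr(M rho(e2))/2 = -5/6 - 8*I, m3 = tr(M rho(e3))/2 = -9*I.
Multiplying table entries, the bivector images are rho(e12) = I*rho(e3), rho(e13) = -I*rho(e2), rho(e23) = I*rho(e1); with real blade coefficients the real parts of m0..m3 are the coefficients of 1, e1, e2, e3 and the imaginary parts give the bivectors (e23: Im m1, e13: -Im m2, e12: Im m3).
Answer: -3/2*e1 - 5/6*e2 - 9*e12 + 8*e13


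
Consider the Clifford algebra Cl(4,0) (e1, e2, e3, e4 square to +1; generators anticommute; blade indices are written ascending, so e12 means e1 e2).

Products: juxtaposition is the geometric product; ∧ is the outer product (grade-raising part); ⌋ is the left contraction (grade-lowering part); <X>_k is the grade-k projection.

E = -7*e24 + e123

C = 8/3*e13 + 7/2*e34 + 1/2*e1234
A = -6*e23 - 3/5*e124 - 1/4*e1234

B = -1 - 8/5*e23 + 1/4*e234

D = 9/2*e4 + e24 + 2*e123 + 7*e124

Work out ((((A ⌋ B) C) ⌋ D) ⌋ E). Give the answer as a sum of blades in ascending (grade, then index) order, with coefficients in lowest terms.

step 1: -48/5 + 3/2*e4
step 2: -21/4*e3 - 128/5*e13 - 168/5*e34 - 3/4*e123 + 4*e134 - 24/5*e1234
step 3: 3/2 - 256/5*e2 - 21/2*e12
step 4: 21/2*e3 + 1792/5*e4 + 256/5*e13 - 21/2*e24 + 3/2*e123
Answer: 21/2*e3 + 1792/5*e4 + 256/5*e13 - 21/2*e24 + 3/2*e123


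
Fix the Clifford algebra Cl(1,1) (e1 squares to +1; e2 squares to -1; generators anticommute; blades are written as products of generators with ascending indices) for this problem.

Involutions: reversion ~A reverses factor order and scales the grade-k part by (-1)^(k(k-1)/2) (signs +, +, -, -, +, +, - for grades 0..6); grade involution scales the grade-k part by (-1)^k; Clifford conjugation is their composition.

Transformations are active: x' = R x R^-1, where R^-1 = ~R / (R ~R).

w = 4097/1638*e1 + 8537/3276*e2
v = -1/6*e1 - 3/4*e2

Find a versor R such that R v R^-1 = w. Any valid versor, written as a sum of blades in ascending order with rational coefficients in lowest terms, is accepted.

Since q(v) = q(w) = -77/144, the sum R = v + w = 1912/819*e1 + 1520/819*e2 does the job whenever invertible.
Answer: 1912/819*e1 + 1520/819*e2


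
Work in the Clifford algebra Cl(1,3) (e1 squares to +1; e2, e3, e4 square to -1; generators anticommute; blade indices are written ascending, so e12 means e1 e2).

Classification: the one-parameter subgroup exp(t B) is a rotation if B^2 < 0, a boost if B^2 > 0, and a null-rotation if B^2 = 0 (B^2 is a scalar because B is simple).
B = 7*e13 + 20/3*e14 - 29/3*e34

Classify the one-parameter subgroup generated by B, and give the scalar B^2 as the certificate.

B^2 term by term: the squares give (7)^2*(e13)^2 + (20/3)^2*(e14)^2 + (-29/3)^2*(e34)^2 = 49*(+1) + 400/9*(+1) + 841/9*(-1) = 0 (each basis 2-blade squares to minus the product of its generators' squares); cross terms between blades sharing an index anticommute and cancel. So B^2 = 0.
Answer: null-rotation, certificate B^2 = 0. The class reads off the invariant scalar 0 directly.


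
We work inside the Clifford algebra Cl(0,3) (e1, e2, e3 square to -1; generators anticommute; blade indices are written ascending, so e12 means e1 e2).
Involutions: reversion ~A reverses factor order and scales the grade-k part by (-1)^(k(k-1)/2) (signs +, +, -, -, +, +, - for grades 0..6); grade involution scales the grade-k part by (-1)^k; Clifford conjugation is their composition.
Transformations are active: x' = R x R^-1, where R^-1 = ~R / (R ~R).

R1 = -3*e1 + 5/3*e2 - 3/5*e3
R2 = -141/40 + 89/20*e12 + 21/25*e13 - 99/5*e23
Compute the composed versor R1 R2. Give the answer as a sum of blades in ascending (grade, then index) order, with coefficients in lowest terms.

Distribute over the terms of R1 (each basis-blade product reordered to ascending indices, repeated generators contracted through their squares):
(-3*e1) R2 = 423/40*e1 + 267/20*e2 + 63/25*e3 + 297/5*e123
(5/3*e2) R2 = 89/12*e1 - 47/8*e2 + 33*e3 - 7/5*e123
(-3/5*e3) R2 = -63/125*e1 + 297/25*e2 + 423/200*e3 - 267/100*e123
Summing the partial products and collecting blades:
Answer: 52463/3000*e1 + 3871/200*e2 + 7527/200*e3 + 5533/100*e123


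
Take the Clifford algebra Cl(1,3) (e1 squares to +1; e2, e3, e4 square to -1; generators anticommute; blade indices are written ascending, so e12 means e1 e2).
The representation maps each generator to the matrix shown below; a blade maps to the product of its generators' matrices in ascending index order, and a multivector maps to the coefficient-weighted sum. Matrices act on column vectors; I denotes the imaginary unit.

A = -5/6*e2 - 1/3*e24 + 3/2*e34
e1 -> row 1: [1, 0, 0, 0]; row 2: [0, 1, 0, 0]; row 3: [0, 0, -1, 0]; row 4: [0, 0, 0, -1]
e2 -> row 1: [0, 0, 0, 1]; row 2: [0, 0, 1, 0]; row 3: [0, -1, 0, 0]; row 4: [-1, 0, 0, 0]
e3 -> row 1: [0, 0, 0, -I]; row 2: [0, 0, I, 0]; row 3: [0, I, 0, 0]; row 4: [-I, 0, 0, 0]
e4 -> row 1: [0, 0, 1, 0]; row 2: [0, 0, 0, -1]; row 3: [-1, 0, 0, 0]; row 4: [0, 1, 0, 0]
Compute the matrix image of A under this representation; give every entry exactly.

Bivector images (products of the table entries): rho(e24) = rho(e2)rho(e4) = row 1: [0, 1, 0, 0]; row 2: [-1, 0, 0, 0]; row 3: [0, 0, 0, 1]; row 4: [0, 0, -1, 0]; rho(e34) = rho(e3)rho(e4) = row 1: [0, -I, 0, 0]; row 2: [-I, 0, 0, 0]; row 3: [0, 0, 0, -I]; row 4: [0, 0, -I, 0].
M = (-5/6)*rho(e2) + (-1/3)*rho(e24) + (3/2)*rho(e34), summed entrywise:
Answer: row 1: [0, -1/3 - 3*I/2, 0, -5/6]; row 2: [1/3 - 3*I/2, 0, -5/6, 0]; row 3: [0, 5/6, 0, -1/3 - 3*I/2]; row 4: [5/6, 0, 1/3 - 3*I/2, 0]


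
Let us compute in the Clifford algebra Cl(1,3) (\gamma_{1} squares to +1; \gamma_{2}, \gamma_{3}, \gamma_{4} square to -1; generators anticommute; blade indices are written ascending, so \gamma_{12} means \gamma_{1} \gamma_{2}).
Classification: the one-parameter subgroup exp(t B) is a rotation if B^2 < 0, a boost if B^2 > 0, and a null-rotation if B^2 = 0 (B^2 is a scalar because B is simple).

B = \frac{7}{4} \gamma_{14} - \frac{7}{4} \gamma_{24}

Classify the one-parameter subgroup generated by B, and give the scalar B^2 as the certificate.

B^2 term by term: the squares give (\frac{7}{4})^2*(\gamma_{14})^2 + (-\frac{7}{4})^2*(\gamma_{24})^2 = \frac{49}{16}*(+1) + \frac{49}{16}*(-1) = 0 (each basis 2-blade squares to minus the product of its generators' squares); cross terms between blades sharing an index anticommute and cancel. So B^2 = 0.
Answer: null-rotation, certificate B^2 = 0. Note: conjugating B changes its blade decomposition but never the scalar B^2 = 0, whose sign settles the classification.


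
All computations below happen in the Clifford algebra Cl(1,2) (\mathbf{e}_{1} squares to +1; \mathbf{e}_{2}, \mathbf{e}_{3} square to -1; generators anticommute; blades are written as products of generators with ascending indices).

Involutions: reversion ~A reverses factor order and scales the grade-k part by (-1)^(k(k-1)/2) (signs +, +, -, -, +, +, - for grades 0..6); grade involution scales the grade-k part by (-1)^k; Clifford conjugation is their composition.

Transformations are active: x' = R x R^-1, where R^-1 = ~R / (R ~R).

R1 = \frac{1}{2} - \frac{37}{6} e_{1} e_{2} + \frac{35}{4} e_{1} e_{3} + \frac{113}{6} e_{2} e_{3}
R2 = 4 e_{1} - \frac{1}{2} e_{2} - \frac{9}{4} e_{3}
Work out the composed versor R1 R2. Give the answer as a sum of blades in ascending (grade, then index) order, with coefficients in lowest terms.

Distribute over the terms of R2 (each basis-blade product reordered to ascending indices, repeated generators contracted through their squares):
R1 (4 e_{1}) = 2 e_{1} + \frac{74}{3} e_{2} - 35 e_{3} + \frac{226}{3} e_{1} e_{2} e_{3}
R1 (-\frac{1}{2} e_{2}) = -\frac{37}{12} e_{1} - \frac{1}{4} e_{2} - \frac{113}{12} e_{3} + \frac{35}{8} e_{1} e_{2} e_{3}
R1 (-\frac{9}{4} e_{3}) = \frac{315}{16} e_{1} + \frac{339}{8} e_{2} - \frac{9}{8} e_{3} + \frac{111}{8} e_{1} e_{2} e_{3}
Summing the partial products and collecting blades:
Answer: \frac{893}{48} e_{1} + \frac{1603}{24} e_{2} - \frac{1093}{24} e_{3} + \frac{1123}{12} e_{1} e_{2} e_{3}


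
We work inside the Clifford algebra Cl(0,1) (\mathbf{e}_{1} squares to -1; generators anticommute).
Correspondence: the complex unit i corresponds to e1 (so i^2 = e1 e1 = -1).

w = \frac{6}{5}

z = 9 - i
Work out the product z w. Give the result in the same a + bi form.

In blades: z = 9 - e_{1}, w = \frac{6}{5}.
Distribute z over w term by term (generator squares from the signature, products reordered to ascending indices): (9)*w = \frac{54}{5}; (-e_{1})*w = -\frac{6}{5} e_{1}.
Sum: \frac{54}{5} - \frac{6}{5} e_{1}; translating back through the correspondence:
Answer: \frac{54}{5} - \frac{6}{5}i


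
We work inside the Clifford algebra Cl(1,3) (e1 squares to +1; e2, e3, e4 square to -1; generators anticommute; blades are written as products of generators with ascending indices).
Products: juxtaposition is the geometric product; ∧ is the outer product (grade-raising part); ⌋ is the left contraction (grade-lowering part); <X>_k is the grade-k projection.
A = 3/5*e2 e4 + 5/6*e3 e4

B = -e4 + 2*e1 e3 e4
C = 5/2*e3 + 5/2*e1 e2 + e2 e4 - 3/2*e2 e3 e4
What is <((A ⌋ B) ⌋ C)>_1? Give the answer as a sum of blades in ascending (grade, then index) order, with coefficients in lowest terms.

step 1: -5/3*e1
step 2: -25/6*e2
step 3: -25/6*e2
Answer: -25/6*e2


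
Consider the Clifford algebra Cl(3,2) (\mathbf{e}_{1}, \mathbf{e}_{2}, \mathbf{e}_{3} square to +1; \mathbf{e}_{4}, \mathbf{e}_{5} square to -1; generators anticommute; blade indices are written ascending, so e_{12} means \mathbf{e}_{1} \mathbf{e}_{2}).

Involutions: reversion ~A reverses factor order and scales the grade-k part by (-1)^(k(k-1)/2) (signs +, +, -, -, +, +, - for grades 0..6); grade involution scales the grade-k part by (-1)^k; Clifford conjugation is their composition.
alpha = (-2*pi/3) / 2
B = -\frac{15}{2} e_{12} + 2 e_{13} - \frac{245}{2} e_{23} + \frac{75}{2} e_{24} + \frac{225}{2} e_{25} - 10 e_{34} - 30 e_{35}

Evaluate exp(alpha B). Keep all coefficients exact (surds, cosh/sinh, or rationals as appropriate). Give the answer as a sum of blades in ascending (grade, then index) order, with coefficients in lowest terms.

B^2 term by term: the squares give (-\frac{15}{2})^2*(e_{12})^2 + (2)^2*(e_{13})^2 + (-\frac{245}{2})^2*(e_{23})^2 + (\frac{75}{2})^2*(e_{24})^2 + (\frac{225}{2})^2*(e_{25})^2 + (-10)^2*(e_{34})^2 + (-30)^2*(e_{35})^2 = \frac{225}{4}*(-1) + 4*(-1) + \frac{60025}{4}*(-1) + \frac{5625}{4}*(+1) + \frac{50625}{4}*(+1) + 100*(+1) + 900*(+1) = -4 (each basis 2-blade squares to minus the product of its generators' squares); cross terms between blades sharing an index anticommute and cancel; the commuting (index-disjoint) pairs give grade-4 terms 2*c*c'*(blade product), which cancel blade by blade — e_{1234}: 150 - 150 = 0; e_{1235}: 450 - 450 = 0; e_{2345}: 2250 - 2250 = 0 — confirming B is simple. So B^2 = -4.
B^2 = -4 — since the square is negative, the closed form is circular: l = 2, alpha*l = - \frac{2 \pi}{3}, so exp(alpha B) = cos(- \frac{2 \pi}{3}) + (sin(- \frac{2 \pi}{3})/2)*B = - \frac{1}{2} + (- \frac{\sqrt{3}}{4})*B.
Answer: - \frac{1}{2} + \frac{15 \sqrt{3}}{8} e_{12} - \frac{\sqrt{3}}{2} e_{13} + \frac{245 \sqrt{3}}{8} e_{23} - \frac{75 \sqrt{3}}{8} e_{24} - \frac{225 \sqrt{3}}{8} e_{25} + \frac{5 \sqrt{3}}{2} e_{34} + \frac{15 \sqrt{3}}{2} e_{35}


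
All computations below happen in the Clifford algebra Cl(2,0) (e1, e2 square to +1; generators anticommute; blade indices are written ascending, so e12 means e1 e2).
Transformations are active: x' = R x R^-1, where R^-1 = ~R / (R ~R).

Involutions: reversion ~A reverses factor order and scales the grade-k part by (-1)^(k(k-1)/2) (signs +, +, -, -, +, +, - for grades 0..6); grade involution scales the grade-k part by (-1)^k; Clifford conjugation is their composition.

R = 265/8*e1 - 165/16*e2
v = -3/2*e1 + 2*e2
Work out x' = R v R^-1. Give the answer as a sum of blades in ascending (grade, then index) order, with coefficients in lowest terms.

~R = 265/8*e1 - 165/16*e2, and R ~R = 308125/256, so R^-1 = ~R / (308125/256).
R v = -1125/16 + 1625/32*e12
Answer: -2337/986*e1 - 392/493*e2


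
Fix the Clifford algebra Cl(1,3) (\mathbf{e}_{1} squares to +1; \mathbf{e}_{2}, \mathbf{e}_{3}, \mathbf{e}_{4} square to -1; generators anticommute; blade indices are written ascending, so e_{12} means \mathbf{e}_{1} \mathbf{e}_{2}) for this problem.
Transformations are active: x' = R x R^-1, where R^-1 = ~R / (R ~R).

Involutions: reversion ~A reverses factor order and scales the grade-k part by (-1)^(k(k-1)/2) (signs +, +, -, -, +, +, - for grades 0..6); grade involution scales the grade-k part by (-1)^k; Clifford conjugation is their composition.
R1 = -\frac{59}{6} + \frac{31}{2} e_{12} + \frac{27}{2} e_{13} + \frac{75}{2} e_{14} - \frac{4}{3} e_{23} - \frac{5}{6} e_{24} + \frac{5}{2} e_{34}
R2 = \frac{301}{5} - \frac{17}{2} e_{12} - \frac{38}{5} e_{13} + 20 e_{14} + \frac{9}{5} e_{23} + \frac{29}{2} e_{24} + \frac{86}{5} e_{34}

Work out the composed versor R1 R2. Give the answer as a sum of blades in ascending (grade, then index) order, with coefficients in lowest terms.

Distribute over the grade parts of R1 (each basis-blade product reordered to ascending indices, repeated generators contracted through their squares):
<R1>_0 (= -\frac{59}{6}) R2 = -\frac{17759}{30} + \frac{1003}{12} e_{12} + \frac{1121}{15} e_{13} - \frac{590}{3} e_{14} - \frac{177}{10} e_{23} - \frac{1711}{12} e_{24} - \frac{2537}{15} e_{34}
<R1>_2 (= \frac{31}{2} e_{12} + \frac{27}{2} e_{13} + \frac{75}{2} e_{14} - \frac{4}{3} e_{23} - \frac{5}{6} e_{24} + \frac{5}{2} e_{34}) R2 = \frac{7307}{15} + \frac{90461}{60} e_{12} + \frac{20867}{15} e_{13} + \frac{53659}{30} e_{14} - \frac{639}{5} e_{23} - \frac{39089}{60} e_{24} - \frac{1267}{3} e_{34} + \frac{841}{10} e_{1234}
Summing the partial products and collecting blades:
Answer: -\frac{629}{6} + \frac{23869}{15} e_{12} + \frac{21988}{15} e_{13} + \frac{47759}{30} e_{14} - \frac{291}{2} e_{23} - \frac{11911}{15} e_{24} - \frac{8872}{15} e_{34} + \frac{841}{10} e_{1234}


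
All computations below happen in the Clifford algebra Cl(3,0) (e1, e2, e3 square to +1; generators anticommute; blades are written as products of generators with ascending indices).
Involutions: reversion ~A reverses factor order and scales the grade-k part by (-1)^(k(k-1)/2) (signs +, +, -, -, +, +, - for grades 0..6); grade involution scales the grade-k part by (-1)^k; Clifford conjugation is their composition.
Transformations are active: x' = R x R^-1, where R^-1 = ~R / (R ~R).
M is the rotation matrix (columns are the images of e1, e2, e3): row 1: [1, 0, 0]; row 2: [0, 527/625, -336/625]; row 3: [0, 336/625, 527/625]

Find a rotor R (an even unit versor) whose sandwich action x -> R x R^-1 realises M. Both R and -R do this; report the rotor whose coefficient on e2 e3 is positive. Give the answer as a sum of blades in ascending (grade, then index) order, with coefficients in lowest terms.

Method: write R = a + b12*e1 e2 + b13*e1 e3 + b23*e2 e3 with a^2 + b12^2 + b13^2 + b23^2 = 1 (so R^-1 = ~R). Expanding the columns R e_j ~R gives tr M = 4a^2 - 1 and, from the antisymmetric part, M21 - M12 = -4a*b12, M13 - M31 = 4a*b13, M32 - M23 = -4a*b23.
Here tr M = 1679/625, so a^2 = (1 + tr M)/4 = 576/625 and a = ±24/25. Taking a = 24/25: M21 - M12 = 0, M13 - M31 = 0, M32 - M23 = 672/625, giving b12 = 0, b13 = 0, b23 = -7/25, i.e. R = 24/25 - 7/25*e2 e3.
Its e2 e3 coefficient is negative, so report the other preimage -R.
Answer: -24/25 + 7/25*e2 e3. Sheet selection: the two-to-one cover makes ±R indistinguishable at the matrix level (trace 1679/625), so uniqueness comes from the required sign on e2 e3.


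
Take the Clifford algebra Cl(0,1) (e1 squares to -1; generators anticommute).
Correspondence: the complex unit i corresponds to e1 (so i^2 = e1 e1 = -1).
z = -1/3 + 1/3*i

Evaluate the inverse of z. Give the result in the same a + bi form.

In blades: z = -1/3 + 1/3*e1.
With qbar = -1/3 - 1/3*e1 (scalar fixed, mapped units negated), z qbar = 2/9 (the sum of squared coefficients), so z^-1 = qbar / (2/9) = -3/2 - 3/2*e1; translating back:
Answer: -3/2 - 3/2*i


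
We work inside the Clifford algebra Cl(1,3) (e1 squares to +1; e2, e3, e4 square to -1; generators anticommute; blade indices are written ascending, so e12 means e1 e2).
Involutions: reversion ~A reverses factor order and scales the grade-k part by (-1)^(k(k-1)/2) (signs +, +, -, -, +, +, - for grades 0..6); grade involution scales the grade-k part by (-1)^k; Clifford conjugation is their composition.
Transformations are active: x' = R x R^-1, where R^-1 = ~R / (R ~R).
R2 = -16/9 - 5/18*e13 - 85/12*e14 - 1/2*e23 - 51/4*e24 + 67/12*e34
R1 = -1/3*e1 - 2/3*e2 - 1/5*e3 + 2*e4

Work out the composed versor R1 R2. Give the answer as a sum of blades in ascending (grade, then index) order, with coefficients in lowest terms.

Distribute over the terms of R1 (each basis-blade product reordered to ascending indices, repeated generators contracted through their squares):
(-1/3*e1) R2 = 16/27*e1 + 5/54*e3 + 85/36*e4 + 1/6*e123 + 17/4*e124 - 67/36*e134
(-2/3*e2) R2 = 32/27*e2 - 1/3*e3 - 17/2*e4 - 5/27*e123 - 85/18*e124 - 67/18*e234
(-1/5*e3) R2 = 1/18*e1 + 1/10*e2 + 16/45*e3 + 67/60*e4 - 17/12*e134 - 51/20*e234
(2*e4) R2 = -85/6*e1 - 51/2*e2 + 67/6*e3 - 32/9*e4 - 5/9*e134 - e234
Summing the partial products and collecting blades:
Answer: -365/27*e1 - 3269/135*e2 + 1523/135*e3 - 386/45*e4 - 1/54*e123 - 17/36*e124 - 23/6*e134 - 1309/180*e234


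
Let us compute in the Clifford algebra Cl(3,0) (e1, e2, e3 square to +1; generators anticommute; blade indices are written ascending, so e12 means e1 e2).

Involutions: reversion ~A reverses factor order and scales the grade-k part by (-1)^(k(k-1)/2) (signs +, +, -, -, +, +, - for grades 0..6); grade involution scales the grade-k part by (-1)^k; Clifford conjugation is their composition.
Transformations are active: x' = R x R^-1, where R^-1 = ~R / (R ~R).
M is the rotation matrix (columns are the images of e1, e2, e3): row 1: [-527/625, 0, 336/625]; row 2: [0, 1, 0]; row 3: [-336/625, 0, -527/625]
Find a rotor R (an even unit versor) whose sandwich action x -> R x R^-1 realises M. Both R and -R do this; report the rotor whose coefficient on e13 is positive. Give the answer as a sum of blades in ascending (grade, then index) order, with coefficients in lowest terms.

Method: write R = a + b12*e12 + b13*e13 + b23*e23 with a^2 + b12^2 + b13^2 + b23^2 = 1 (so R^-1 = ~R). Expanding the columns R e_j ~R gives tr M = 4a^2 - 1 and, from the antisymmetric part, M21 - M12 = -4a*b12, M13 - M31 = 4a*b13, M32 - M23 = -4a*b23.
Here tr M = -429/625, so a^2 = (1 + tr M)/4 = 49/625 and a = ±7/25. Taking a = 7/25: M21 - M12 = 0, M13 - M31 = 672/625, M32 - M23 = 0, giving b12 = 0, b13 = 24/25, b23 = 0, i.e. R = 7/25 + 24/25*e13.
Its e13 coefficient is already positive.
Answer: 7/25 + 24/25*e13. Key observation: the double cover Spin(3) -> SO(3) sends R and -R to the same matrix (trace -429/625 here), so the stated sign of the e13 coefficient is what selects one sheet.


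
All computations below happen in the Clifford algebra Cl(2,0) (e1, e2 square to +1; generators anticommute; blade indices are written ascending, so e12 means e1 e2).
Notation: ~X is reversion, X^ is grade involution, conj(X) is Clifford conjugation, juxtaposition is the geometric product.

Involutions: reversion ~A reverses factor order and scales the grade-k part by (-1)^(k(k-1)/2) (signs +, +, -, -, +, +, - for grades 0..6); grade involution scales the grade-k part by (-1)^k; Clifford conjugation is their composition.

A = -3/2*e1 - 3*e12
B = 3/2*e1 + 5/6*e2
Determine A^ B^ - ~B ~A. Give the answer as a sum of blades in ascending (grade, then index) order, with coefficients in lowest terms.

first term: -9/4 + 5/2*e1 - 9/2*e2 - 5/4*e12
second term: -9/4 - 5/2*e1 + 9/2*e2 + 5/4*e12
Answer: 5*e1 - 9*e2 - 5/2*e12


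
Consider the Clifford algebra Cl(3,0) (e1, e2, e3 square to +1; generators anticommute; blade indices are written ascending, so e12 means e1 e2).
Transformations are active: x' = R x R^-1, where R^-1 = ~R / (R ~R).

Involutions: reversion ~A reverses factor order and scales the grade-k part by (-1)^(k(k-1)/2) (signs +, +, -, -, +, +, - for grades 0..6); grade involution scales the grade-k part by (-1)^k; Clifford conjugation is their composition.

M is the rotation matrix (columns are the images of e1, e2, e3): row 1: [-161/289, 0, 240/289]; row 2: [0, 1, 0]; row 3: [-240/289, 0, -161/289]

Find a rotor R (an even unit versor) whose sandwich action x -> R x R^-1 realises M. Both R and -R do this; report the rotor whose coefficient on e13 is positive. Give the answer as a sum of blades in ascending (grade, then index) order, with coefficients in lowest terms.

Method: write R = a + b12*e12 + b13*e13 + b23*e23 with a^2 + b12^2 + b13^2 + b23^2 = 1 (so R^-1 = ~R). Expanding the columns R e_j ~R gives tr M = 4a^2 - 1 and, from the antisymmetric part, M21 - M12 = -4a*b12, M13 - M31 = 4a*b13, M32 - M23 = -4a*b23.
Here tr M = -33/289, so a^2 = (1 + tr M)/4 = 64/289 and a = ±8/17. Taking a = 8/17: M21 - M12 = 0, M13 - M31 = 480/289, M32 - M23 = 0, giving b12 = 0, b13 = 15/17, b23 = 0, i.e. R = 8/17 + 15/17*e13.
Its e13 coefficient is already positive.
Answer: 8/17 + 15/17*e13. Why the constraint matters: R and -R act identically through the sandwich — M has trace -33/289 either way — so only the sign condition on e13 picks one of the two preimages.


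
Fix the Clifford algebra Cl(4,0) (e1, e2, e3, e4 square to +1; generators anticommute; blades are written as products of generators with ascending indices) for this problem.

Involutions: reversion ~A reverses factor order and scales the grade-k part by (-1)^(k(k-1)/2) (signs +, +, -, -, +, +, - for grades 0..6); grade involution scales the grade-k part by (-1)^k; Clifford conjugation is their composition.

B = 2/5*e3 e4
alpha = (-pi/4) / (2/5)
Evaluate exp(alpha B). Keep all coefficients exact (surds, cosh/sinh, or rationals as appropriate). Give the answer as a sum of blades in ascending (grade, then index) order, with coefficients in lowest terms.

B^2 = (2/5)^2*(e3 e4)^2 = 4/25*(-1) = -4/25 (a basis 2-blade squares to minus the product of its generators' squares).
B^2 = -4/25 — the negative square puts this in the circular regime; l = 2/5, alpha*l = -pi/4, so exp(alpha B) = cos(-pi/4) + (sin(-pi/4)/(2/5))*B = sqrt(2)/2 + (-5*sqrt(2)/4)*B.
Answer: sqrt(2)/2 - sqrt(2)/2*e3 e4
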